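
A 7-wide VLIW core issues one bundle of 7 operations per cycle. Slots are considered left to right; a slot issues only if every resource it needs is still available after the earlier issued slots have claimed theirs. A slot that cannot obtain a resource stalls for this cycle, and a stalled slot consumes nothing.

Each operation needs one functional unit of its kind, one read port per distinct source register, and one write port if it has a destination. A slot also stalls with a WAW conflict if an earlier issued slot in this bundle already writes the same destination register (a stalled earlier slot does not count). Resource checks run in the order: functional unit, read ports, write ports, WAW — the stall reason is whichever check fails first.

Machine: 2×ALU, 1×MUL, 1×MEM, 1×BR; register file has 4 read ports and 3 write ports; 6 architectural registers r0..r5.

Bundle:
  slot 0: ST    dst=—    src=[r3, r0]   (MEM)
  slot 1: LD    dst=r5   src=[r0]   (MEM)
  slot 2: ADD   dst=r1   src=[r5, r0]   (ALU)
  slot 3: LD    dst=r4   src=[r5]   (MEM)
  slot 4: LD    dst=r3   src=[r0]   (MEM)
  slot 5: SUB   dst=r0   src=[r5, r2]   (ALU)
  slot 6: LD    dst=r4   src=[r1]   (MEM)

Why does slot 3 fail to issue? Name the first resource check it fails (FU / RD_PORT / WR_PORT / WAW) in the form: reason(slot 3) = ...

  0. MEM ⇒ go  {2A/1Mu/0Ld/1B | 2r 3w}
  1. MEM→r5 ⇒ no(FU)  {2A/1Mu/0Ld/1B | 2r 3w}
  2. ALU→r1 ⇒ go  {1A/1Mu/0Ld/1B | 0r 2w}
  3. MEM→r4 ⇒ no(FU)  {1A/1Mu/0Ld/1B | 0r 2w}
  4. MEM→r3 ⇒ no(FU)  {1A/1Mu/0Ld/1B | 0r 2w}
  5. ALU→r0 ⇒ no(RD_PORT)  {1A/1Mu/0Ld/1B | 0r 2w}
  6. MEM→r4 ⇒ no(FU)  {1A/1Mu/0Ld/1B | 0r 2w}

reason(slot 3) = FU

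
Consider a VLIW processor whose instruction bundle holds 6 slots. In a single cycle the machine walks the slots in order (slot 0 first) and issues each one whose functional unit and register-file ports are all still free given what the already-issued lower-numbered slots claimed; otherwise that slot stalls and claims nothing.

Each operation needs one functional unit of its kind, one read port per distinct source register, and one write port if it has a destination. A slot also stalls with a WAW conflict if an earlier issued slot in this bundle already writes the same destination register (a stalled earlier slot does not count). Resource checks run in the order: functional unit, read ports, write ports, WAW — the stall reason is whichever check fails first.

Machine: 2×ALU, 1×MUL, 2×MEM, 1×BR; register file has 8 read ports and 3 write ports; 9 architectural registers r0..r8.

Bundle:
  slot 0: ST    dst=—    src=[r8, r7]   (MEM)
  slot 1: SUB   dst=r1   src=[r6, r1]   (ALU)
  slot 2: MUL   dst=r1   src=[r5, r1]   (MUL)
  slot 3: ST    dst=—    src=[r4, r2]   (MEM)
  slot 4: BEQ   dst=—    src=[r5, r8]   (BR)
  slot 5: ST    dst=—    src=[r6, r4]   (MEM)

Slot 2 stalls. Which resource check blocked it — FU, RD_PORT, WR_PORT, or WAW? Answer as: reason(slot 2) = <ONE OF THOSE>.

reason(slot 2) = WAW

slot 0 (MEM): ISSUE — free A2,Mu1,Ld1,B1 rp6 wp3
slot 1 (ALU): ISSUE — free A1,Mu1,Ld1,B1 rp4 wp2
slot 2 (MUL): stall WAW — free A1,Mu1,Ld1,B1 rp4 wp2
slot 3 (MEM): ISSUE — free A1,Mu1,Ld0,B1 rp2 wp2
slot 4 (BR): ISSUE — free A1,Mu1,Ld0,B0 rp0 wp2
slot 5 (MEM): stall FU — free A1,Mu1,Ld0,B0 rp0 wp2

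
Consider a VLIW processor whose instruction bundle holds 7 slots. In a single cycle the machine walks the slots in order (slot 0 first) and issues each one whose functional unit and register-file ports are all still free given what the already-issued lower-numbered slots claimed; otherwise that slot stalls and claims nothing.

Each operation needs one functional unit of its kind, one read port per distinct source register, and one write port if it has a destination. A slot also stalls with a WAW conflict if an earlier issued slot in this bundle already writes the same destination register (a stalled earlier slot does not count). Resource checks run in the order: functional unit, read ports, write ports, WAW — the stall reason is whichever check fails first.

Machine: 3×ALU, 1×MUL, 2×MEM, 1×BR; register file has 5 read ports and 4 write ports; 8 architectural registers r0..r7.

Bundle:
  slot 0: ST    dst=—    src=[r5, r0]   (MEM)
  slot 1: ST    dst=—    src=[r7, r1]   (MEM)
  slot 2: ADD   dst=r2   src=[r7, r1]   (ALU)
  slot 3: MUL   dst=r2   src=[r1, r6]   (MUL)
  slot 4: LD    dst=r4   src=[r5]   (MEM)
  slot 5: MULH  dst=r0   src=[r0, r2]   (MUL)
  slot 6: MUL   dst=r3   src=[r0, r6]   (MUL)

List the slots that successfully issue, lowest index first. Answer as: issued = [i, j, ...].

issued = [0, 1]

[0] MEM needs rd=2 wr=0: ok; after: ALU=3 MUL=1 MEM=1 BR=1, R=3, W=4
[1] MEM needs rd=2 wr=0: ok; after: ALU=3 MUL=1 MEM=0 BR=1, R=1, W=4
[2] ALU needs rd=2 wr=1: RD_PORT; after: ALU=3 MUL=1 MEM=0 BR=1, R=1, W=4
[3] MUL needs rd=2 wr=1: RD_PORT; after: ALU=3 MUL=1 MEM=0 BR=1, R=1, W=4
[4] MEM needs rd=1 wr=1: FU; after: ALU=3 MUL=1 MEM=0 BR=1, R=1, W=4
[5] MUL needs rd=2 wr=1: RD_PORT; after: ALU=3 MUL=1 MEM=0 BR=1, R=1, W=4
[6] MUL needs rd=2 wr=1: RD_PORT; after: ALU=3 MUL=1 MEM=0 BR=1, R=1, W=4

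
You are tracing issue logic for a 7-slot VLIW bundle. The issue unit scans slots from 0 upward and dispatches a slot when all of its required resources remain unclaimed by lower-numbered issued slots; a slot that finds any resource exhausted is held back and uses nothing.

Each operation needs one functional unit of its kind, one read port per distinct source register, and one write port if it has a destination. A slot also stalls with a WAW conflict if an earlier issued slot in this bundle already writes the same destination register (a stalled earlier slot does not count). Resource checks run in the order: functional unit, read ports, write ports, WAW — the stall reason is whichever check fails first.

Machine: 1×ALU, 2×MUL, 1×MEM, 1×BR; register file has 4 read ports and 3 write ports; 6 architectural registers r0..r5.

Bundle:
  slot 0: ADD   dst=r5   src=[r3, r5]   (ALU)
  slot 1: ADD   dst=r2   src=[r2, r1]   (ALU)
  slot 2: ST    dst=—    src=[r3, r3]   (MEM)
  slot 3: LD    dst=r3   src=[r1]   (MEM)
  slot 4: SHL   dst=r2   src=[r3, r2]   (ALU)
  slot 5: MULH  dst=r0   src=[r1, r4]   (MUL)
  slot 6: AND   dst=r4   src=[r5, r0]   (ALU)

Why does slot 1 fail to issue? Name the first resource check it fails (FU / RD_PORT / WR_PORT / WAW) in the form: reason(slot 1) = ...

(0) want 1×ALU +2rd +1wr — yes → AL0|MU2|ME1|BR1|rd2|wr2
(1) want 1×ALU +2rd +1wr — FU → AL0|MU2|ME1|BR1|rd2|wr2
(2) want 1×MEM +1rd +0wr — yes → AL0|MU2|ME0|BR1|rd1|wr2
(3) want 1×MEM +1rd +1wr — FU → AL0|MU2|ME0|BR1|rd1|wr2
(4) want 1×ALU +2rd +1wr — FU → AL0|MU2|ME0|BR1|rd1|wr2
(5) want 1×MUL +2rd +1wr — RD_PORT → AL0|MU2|ME0|BR1|rd1|wr2
(6) want 1×ALU +2rd +1wr — FU → AL0|MU2|ME0|BR1|rd1|wr2

reason(slot 1) = FU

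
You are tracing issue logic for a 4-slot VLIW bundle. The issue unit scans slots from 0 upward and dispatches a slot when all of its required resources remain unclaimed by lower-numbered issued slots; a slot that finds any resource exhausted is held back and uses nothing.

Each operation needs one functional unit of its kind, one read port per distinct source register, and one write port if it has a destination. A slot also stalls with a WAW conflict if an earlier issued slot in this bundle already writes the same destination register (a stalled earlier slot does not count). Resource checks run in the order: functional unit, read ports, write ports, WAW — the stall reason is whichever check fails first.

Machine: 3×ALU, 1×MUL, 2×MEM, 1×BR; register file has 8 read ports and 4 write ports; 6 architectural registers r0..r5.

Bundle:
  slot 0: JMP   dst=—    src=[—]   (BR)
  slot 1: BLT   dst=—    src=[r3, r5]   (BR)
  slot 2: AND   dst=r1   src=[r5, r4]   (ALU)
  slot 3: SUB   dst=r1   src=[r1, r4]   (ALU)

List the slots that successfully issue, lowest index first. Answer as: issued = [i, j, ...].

[0] BR needs rd=0 wr=0: ok; after: ALU=3 MUL=1 MEM=2 BR=0, R=8, W=4
[1] BR needs rd=2 wr=0: FU; after: ALU=3 MUL=1 MEM=2 BR=0, R=8, W=4
[2] ALU needs rd=2 wr=1: ok; after: ALU=2 MUL=1 MEM=2 BR=0, R=6, W=3
[3] ALU needs rd=2 wr=1: WAW; after: ALU=2 MUL=1 MEM=2 BR=0, R=6, W=3

issued = [0, 2]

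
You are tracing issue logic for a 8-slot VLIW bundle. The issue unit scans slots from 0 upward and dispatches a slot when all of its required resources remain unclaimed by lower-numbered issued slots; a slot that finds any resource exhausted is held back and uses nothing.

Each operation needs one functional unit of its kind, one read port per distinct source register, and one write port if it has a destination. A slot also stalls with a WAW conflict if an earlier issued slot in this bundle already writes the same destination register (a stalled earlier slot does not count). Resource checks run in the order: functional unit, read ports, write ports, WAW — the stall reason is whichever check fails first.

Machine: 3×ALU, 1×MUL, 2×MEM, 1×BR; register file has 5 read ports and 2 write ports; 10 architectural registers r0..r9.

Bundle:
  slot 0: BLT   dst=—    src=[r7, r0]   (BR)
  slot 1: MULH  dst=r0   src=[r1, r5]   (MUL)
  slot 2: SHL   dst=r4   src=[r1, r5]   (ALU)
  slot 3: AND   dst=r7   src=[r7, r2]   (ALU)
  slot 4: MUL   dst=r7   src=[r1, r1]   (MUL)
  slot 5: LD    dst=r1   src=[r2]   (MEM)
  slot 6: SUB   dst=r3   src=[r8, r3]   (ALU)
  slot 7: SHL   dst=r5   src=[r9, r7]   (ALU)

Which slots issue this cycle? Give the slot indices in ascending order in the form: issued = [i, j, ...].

#0 BR src=r7,r0 dispatched  <A:3 Mu:1 Ld:2 B:0 rd:3 wr:2>
#1 MUL src=r1,r5 dispatched  <A:3 Mu:0 Ld:2 B:0 rd:1 wr:1>
#2 ALU src=r1,r5 held:RD_PORT  <A:3 Mu:0 Ld:2 B:0 rd:1 wr:1>
#3 ALU src=r7,r2 held:RD_PORT  <A:3 Mu:0 Ld:2 B:0 rd:1 wr:1>
#4 MUL src=r1,r1 held:FU  <A:3 Mu:0 Ld:2 B:0 rd:1 wr:1>
#5 MEM src=r2 dispatched  <A:3 Mu:0 Ld:1 B:0 rd:0 wr:0>
#6 ALU src=r8,r3 held:RD_PORT  <A:3 Mu:0 Ld:1 B:0 rd:0 wr:0>
#7 ALU src=r9,r7 held:RD_PORT  <A:3 Mu:0 Ld:1 B:0 rd:0 wr:0>

issued = [0, 1, 5]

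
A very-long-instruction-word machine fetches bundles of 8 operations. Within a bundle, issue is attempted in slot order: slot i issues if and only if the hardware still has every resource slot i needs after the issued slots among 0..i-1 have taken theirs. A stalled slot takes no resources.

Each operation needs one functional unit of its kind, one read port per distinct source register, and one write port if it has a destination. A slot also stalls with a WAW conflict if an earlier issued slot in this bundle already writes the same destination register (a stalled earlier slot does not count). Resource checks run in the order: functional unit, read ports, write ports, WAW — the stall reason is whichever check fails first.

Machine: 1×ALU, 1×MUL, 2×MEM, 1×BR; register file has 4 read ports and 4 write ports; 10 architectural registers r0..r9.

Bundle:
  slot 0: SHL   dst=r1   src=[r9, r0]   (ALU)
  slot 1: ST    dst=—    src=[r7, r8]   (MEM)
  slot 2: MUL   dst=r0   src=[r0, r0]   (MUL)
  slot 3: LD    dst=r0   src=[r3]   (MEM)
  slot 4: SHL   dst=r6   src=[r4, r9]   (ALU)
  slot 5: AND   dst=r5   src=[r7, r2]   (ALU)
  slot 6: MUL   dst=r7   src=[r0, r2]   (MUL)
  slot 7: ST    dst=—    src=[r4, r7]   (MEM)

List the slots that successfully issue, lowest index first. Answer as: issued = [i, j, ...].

[0] ALU needs rd=2 wr=1: ok; after: ALU=0 MUL=1 MEM=2 BR=1, R=2, W=3
[1] MEM needs rd=2 wr=0: ok; after: ALU=0 MUL=1 MEM=1 BR=1, R=0, W=3
[2] MUL needs rd=1 wr=1: RD_PORT; after: ALU=0 MUL=1 MEM=1 BR=1, R=0, W=3
[3] MEM needs rd=1 wr=1: RD_PORT; after: ALU=0 MUL=1 MEM=1 BR=1, R=0, W=3
[4] ALU needs rd=2 wr=1: FU; after: ALU=0 MUL=1 MEM=1 BR=1, R=0, W=3
[5] ALU needs rd=2 wr=1: FU; after: ALU=0 MUL=1 MEM=1 BR=1, R=0, W=3
[6] MUL needs rd=2 wr=1: RD_PORT; after: ALU=0 MUL=1 MEM=1 BR=1, R=0, W=3
[7] MEM needs rd=2 wr=0: RD_PORT; after: ALU=0 MUL=1 MEM=1 BR=1, R=0, W=3

issued = [0, 1]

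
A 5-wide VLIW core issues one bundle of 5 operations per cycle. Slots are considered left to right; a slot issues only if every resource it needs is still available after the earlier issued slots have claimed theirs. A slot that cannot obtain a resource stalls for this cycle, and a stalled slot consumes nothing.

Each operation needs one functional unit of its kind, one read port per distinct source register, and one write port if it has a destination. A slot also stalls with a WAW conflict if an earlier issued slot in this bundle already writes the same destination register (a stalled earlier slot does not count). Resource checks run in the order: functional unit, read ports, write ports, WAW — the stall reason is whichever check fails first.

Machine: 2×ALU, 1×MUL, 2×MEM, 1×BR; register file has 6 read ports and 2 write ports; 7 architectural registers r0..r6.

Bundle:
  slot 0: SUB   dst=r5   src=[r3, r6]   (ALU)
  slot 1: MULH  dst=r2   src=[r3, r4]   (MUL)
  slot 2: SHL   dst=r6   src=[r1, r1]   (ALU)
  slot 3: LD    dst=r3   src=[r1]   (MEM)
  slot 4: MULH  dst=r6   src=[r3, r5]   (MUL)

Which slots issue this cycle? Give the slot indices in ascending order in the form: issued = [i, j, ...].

issued = [0, 1]

(0) want 1×ALU +2rd +1wr — yes → AL1|MU1|ME2|BR1|rd4|wr1
(1) want 1×MUL +2rd +1wr — yes → AL1|MU0|ME2|BR1|rd2|wr0
(2) want 1×ALU +1rd +1wr — WR_PORT → AL1|MU0|ME2|BR1|rd2|wr0
(3) want 1×MEM +1rd +1wr — WR_PORT → AL1|MU0|ME2|BR1|rd2|wr0
(4) want 1×MUL +2rd +1wr — FU → AL1|MU0|ME2|BR1|rd2|wr0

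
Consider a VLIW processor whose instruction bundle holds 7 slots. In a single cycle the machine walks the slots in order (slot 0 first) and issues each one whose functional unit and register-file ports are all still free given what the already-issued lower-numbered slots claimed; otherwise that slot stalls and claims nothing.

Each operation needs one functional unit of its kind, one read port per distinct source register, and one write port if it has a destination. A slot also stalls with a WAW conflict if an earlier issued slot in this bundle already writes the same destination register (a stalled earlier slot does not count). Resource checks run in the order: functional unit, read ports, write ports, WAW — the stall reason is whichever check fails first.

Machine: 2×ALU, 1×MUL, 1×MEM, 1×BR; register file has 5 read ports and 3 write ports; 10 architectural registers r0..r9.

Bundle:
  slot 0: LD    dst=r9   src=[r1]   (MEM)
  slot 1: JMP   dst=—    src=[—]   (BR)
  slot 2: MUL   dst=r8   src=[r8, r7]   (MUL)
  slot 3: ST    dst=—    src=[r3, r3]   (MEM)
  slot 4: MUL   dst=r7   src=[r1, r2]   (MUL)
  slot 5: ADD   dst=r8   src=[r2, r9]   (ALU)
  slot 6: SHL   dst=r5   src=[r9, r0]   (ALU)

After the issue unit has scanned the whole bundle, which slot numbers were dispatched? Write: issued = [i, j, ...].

  0. MEM→r9 ⇒ go  {2A/1Mu/0Ld/1B | 4r 2w}
  1. BR ⇒ go  {2A/1Mu/0Ld/0B | 4r 2w}
  2. MUL→r8 ⇒ go  {2A/0Mu/0Ld/0B | 2r 1w}
  3. MEM ⇒ no(FU)  {2A/0Mu/0Ld/0B | 2r 1w}
  4. MUL→r7 ⇒ no(FU)  {2A/0Mu/0Ld/0B | 2r 1w}
  5. ALU→r8 ⇒ no(WAW)  {2A/0Mu/0Ld/0B | 2r 1w}
  6. ALU→r5 ⇒ go  {1A/0Mu/0Ld/0B | 0r 0w}

issued = [0, 1, 2, 6]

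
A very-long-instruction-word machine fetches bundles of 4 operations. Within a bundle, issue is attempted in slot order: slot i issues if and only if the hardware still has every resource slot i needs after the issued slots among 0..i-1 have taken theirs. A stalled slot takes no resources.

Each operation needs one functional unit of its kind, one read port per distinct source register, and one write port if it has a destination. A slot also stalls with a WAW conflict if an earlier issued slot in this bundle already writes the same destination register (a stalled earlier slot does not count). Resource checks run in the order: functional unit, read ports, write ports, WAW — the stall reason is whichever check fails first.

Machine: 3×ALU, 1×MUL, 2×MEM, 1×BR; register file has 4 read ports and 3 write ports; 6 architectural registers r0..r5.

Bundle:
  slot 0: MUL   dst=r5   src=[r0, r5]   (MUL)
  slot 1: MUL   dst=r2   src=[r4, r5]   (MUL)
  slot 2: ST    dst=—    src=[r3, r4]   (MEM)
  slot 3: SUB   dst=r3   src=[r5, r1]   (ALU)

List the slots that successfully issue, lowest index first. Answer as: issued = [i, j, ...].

(0) want 1×MUL +2rd +1wr — yes → AL3|MU0|ME2|BR1|rd2|wr2
(1) want 1×MUL +2rd +1wr — FU → AL3|MU0|ME2|BR1|rd2|wr2
(2) want 1×MEM +2rd +0wr — yes → AL3|MU0|ME1|BR1|rd0|wr2
(3) want 1×ALU +2rd +1wr — RD_PORT → AL3|MU0|ME1|BR1|rd0|wr2

issued = [0, 2]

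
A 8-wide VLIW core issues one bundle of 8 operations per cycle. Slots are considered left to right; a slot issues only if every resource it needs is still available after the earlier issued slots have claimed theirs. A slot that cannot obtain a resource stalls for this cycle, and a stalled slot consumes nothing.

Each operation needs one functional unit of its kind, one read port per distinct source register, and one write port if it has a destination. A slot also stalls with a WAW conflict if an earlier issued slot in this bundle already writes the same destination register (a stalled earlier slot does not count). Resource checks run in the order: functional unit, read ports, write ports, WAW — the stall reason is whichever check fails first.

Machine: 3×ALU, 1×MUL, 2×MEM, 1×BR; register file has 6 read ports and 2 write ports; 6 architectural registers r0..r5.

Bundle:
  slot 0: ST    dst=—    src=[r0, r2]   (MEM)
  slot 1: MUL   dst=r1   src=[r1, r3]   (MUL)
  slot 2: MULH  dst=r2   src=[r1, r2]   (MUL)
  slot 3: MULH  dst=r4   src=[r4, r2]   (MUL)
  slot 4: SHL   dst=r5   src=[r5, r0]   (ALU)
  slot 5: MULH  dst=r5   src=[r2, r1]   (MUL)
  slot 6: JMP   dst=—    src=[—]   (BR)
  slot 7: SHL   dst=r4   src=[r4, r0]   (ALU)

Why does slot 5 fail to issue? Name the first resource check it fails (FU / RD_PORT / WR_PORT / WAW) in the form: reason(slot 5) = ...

slot 0 (MEM): ISSUE — free A3,Mu1,Ld1,B1 rp4 wp2
slot 1 (MUL): ISSUE — free A3,Mu0,Ld1,B1 rp2 wp1
slot 2 (MUL): stall FU — free A3,Mu0,Ld1,B1 rp2 wp1
slot 3 (MUL): stall FU — free A3,Mu0,Ld1,B1 rp2 wp1
slot 4 (ALU): ISSUE — free A2,Mu0,Ld1,B1 rp0 wp0
slot 5 (MUL): stall FU — free A2,Mu0,Ld1,B1 rp0 wp0
slot 6 (BR): ISSUE — free A2,Mu0,Ld1,B0 rp0 wp0
slot 7 (ALU): stall RD_PORT — free A2,Mu0,Ld1,B0 rp0 wp0

reason(slot 5) = FU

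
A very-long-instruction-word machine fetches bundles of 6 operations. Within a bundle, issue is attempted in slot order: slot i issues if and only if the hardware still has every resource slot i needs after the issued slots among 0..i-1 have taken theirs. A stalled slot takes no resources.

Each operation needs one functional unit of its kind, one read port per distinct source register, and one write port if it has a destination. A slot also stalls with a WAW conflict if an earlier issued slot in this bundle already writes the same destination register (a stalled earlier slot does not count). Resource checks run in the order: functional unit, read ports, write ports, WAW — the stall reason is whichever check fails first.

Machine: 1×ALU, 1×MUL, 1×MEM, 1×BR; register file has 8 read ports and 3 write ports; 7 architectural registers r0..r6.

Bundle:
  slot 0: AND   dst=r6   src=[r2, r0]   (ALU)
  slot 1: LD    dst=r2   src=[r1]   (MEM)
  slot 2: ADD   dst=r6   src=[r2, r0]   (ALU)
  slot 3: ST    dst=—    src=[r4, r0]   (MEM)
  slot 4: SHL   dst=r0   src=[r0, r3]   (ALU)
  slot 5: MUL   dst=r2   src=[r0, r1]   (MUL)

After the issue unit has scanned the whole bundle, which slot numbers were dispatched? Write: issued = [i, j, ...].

#0 ALU src=r2,r0 dispatched  <A:0 Mu:1 Ld:1 B:1 rd:6 wr:2>
#1 MEM src=r1 dispatched  <A:0 Mu:1 Ld:0 B:1 rd:5 wr:1>
#2 ALU src=r2,r0 held:FU  <A:0 Mu:1 Ld:0 B:1 rd:5 wr:1>
#3 MEM src=r4,r0 held:FU  <A:0 Mu:1 Ld:0 B:1 rd:5 wr:1>
#4 ALU src=r0,r3 held:FU  <A:0 Mu:1 Ld:0 B:1 rd:5 wr:1>
#5 MUL src=r0,r1 held:WAW  <A:0 Mu:1 Ld:0 B:1 rd:5 wr:1>

issued = [0, 1]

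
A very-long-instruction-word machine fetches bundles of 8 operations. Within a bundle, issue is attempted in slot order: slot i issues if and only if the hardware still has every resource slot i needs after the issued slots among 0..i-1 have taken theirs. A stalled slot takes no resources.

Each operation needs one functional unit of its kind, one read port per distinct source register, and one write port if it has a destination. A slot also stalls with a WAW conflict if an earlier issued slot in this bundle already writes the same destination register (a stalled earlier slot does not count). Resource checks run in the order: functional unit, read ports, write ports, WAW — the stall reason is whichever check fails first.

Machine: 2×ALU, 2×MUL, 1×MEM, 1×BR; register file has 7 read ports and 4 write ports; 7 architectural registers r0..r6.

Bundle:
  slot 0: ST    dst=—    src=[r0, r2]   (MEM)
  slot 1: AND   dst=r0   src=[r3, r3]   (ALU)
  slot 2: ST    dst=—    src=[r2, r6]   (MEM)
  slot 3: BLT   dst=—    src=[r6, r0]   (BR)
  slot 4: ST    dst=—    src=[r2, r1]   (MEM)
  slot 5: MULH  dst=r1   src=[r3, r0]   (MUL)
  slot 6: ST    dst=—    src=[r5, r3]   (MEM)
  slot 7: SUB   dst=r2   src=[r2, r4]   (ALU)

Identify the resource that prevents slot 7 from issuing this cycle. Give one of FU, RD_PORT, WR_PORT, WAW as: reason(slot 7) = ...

reason(slot 7) = RD_PORT

slot 0 (MEM): ISSUE — free A2,Mu2,Ld0,B1 rp5 wp4
slot 1 (ALU): ISSUE — free A1,Mu2,Ld0,B1 rp4 wp3
slot 2 (MEM): stall FU — free A1,Mu2,Ld0,B1 rp4 wp3
slot 3 (BR): ISSUE — free A1,Mu2,Ld0,B0 rp2 wp3
slot 4 (MEM): stall FU — free A1,Mu2,Ld0,B0 rp2 wp3
slot 5 (MUL): ISSUE — free A1,Mu1,Ld0,B0 rp0 wp2
slot 6 (MEM): stall FU — free A1,Mu1,Ld0,B0 rp0 wp2
slot 7 (ALU): stall RD_PORT — free A1,Mu1,Ld0,B0 rp0 wp2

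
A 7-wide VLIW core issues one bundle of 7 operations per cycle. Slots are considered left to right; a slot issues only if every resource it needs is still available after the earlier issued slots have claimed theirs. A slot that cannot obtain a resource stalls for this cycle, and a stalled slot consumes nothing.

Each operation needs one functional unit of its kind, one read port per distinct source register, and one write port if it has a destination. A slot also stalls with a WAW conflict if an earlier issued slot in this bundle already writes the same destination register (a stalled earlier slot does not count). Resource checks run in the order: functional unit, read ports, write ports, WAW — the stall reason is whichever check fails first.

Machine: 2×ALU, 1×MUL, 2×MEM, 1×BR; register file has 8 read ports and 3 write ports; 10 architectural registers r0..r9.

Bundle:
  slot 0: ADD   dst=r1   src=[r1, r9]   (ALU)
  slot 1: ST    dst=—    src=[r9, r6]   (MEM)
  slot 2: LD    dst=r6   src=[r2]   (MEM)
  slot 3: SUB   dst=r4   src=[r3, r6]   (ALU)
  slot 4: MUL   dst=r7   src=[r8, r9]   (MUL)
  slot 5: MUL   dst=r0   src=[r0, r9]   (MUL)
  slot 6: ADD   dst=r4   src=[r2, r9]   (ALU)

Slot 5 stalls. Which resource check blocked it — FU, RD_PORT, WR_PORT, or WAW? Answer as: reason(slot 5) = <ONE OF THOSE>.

reason(slot 5) = RD_PORT

slot 0 (ALU): ISSUE — free A1,Mu1,Ld2,B1 rp6 wp2
slot 1 (MEM): ISSUE — free A1,Mu1,Ld1,B1 rp4 wp2
slot 2 (MEM): ISSUE — free A1,Mu1,Ld0,B1 rp3 wp1
slot 3 (ALU): ISSUE — free A0,Mu1,Ld0,B1 rp1 wp0
slot 4 (MUL): stall RD_PORT — free A0,Mu1,Ld0,B1 rp1 wp0
slot 5 (MUL): stall RD_PORT — free A0,Mu1,Ld0,B1 rp1 wp0
slot 6 (ALU): stall FU — free A0,Mu1,Ld0,B1 rp1 wp0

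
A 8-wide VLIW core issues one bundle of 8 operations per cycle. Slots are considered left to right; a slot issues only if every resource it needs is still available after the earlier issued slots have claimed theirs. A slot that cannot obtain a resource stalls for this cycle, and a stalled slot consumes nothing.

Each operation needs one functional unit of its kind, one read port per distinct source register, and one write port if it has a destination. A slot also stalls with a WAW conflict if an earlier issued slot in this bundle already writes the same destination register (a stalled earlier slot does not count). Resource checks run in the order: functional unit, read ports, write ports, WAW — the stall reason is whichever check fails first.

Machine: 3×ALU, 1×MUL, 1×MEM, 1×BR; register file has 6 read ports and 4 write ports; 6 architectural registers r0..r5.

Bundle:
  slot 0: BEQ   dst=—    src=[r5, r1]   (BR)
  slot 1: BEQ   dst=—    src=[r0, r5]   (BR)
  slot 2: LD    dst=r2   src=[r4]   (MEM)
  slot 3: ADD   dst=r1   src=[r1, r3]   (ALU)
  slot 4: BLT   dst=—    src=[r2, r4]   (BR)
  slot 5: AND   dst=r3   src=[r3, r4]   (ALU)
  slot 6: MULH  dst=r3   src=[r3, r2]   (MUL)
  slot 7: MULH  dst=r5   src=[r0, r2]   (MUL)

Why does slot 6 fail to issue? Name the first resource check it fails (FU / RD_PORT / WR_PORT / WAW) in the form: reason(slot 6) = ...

reason(slot 6) = RD_PORT

[0] BR needs rd=2 wr=0: ok; after: ALU=3 MUL=1 MEM=1 BR=0, R=4, W=4
[1] BR needs rd=2 wr=0: FU; after: ALU=3 MUL=1 MEM=1 BR=0, R=4, W=4
[2] MEM needs rd=1 wr=1: ok; after: ALU=3 MUL=1 MEM=0 BR=0, R=3, W=3
[3] ALU needs rd=2 wr=1: ok; after: ALU=2 MUL=1 MEM=0 BR=0, R=1, W=2
[4] BR needs rd=2 wr=0: FU; after: ALU=2 MUL=1 MEM=0 BR=0, R=1, W=2
[5] ALU needs rd=2 wr=1: RD_PORT; after: ALU=2 MUL=1 MEM=0 BR=0, R=1, W=2
[6] MUL needs rd=2 wr=1: RD_PORT; after: ALU=2 MUL=1 MEM=0 BR=0, R=1, W=2
[7] MUL needs rd=2 wr=1: RD_PORT; after: ALU=2 MUL=1 MEM=0 BR=0, R=1, W=2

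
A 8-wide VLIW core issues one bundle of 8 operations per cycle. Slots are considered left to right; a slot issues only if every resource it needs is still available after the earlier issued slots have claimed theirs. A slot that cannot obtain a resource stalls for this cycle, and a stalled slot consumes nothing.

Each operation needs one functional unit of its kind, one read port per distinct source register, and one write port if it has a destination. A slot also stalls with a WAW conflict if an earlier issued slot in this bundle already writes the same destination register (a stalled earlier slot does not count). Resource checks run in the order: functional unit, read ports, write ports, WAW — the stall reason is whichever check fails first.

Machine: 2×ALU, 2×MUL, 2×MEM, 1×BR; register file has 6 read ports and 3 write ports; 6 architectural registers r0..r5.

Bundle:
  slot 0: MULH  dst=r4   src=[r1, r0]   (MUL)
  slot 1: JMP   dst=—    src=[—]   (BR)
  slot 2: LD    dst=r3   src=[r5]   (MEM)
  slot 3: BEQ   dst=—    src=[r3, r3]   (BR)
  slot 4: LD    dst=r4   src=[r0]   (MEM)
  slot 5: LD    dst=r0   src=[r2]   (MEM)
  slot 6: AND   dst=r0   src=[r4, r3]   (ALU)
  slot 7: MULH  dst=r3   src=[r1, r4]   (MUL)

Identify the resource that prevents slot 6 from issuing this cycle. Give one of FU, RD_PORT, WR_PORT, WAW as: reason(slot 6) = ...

[0] MUL needs rd=2 wr=1: ok; after: ALU=2 MUL=1 MEM=2 BR=1, R=4, W=2
[1] BR needs rd=0 wr=0: ok; after: ALU=2 MUL=1 MEM=2 BR=0, R=4, W=2
[2] MEM needs rd=1 wr=1: ok; after: ALU=2 MUL=1 MEM=1 BR=0, R=3, W=1
[3] BR needs rd=1 wr=0: FU; after: ALU=2 MUL=1 MEM=1 BR=0, R=3, W=1
[4] MEM needs rd=1 wr=1: WAW; after: ALU=2 MUL=1 MEM=1 BR=0, R=3, W=1
[5] MEM needs rd=1 wr=1: ok; after: ALU=2 MUL=1 MEM=0 BR=0, R=2, W=0
[6] ALU needs rd=2 wr=1: WR_PORT; after: ALU=2 MUL=1 MEM=0 BR=0, R=2, W=0
[7] MUL needs rd=2 wr=1: WR_PORT; after: ALU=2 MUL=1 MEM=0 BR=0, R=2, W=0

reason(slot 6) = WR_PORT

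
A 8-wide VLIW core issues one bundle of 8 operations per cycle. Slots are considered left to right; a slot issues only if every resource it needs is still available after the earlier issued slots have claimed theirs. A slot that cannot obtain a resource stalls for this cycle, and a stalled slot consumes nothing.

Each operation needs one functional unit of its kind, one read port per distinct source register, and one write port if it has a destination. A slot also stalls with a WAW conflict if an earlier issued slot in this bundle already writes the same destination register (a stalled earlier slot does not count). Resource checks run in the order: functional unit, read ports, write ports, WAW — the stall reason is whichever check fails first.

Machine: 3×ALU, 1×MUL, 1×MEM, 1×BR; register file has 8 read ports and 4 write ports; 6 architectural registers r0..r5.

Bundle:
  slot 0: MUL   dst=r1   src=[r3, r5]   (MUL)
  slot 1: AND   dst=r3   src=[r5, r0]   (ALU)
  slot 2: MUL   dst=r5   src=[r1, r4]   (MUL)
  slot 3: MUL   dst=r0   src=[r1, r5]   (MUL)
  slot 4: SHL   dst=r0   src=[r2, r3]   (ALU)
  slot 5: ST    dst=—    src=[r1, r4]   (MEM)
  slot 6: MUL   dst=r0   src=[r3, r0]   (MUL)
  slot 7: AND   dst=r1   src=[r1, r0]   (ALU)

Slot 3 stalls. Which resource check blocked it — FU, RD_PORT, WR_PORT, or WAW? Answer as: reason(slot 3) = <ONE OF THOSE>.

reason(slot 3) = FU

#0 MUL src=r3,r5 dispatched  <A:3 Mu:0 Ld:1 B:1 rd:6 wr:3>
#1 ALU src=r5,r0 dispatched  <A:2 Mu:0 Ld:1 B:1 rd:4 wr:2>
#2 MUL src=r1,r4 held:FU  <A:2 Mu:0 Ld:1 B:1 rd:4 wr:2>
#3 MUL src=r1,r5 held:FU  <A:2 Mu:0 Ld:1 B:1 rd:4 wr:2>
#4 ALU src=r2,r3 dispatched  <A:1 Mu:0 Ld:1 B:1 rd:2 wr:1>
#5 MEM src=r1,r4 dispatched  <A:1 Mu:0 Ld:0 B:1 rd:0 wr:1>
#6 MUL src=r3,r0 held:FU  <A:1 Mu:0 Ld:0 B:1 rd:0 wr:1>
#7 ALU src=r1,r0 held:RD_PORT  <A:1 Mu:0 Ld:0 B:1 rd:0 wr:1>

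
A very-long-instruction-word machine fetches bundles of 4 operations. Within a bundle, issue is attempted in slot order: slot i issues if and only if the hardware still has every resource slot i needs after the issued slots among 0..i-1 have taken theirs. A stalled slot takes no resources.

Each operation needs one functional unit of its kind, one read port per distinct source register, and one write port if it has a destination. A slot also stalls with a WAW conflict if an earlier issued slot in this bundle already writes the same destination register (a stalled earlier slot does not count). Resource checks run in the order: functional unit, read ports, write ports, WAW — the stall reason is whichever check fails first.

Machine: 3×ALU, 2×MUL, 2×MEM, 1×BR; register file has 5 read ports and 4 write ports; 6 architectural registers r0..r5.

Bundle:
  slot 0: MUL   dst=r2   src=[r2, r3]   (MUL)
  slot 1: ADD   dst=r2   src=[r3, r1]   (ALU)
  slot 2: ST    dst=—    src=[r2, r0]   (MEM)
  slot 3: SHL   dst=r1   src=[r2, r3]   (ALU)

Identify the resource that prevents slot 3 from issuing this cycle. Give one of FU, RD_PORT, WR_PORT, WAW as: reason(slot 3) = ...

  0. MUL→r2 ⇒ go  {3A/1Mu/2Ld/1B | 3r 3w}
  1. ALU→r2 ⇒ no(WAW)  {3A/1Mu/2Ld/1B | 3r 3w}
  2. MEM ⇒ go  {3A/1Mu/1Ld/1B | 1r 3w}
  3. ALU→r1 ⇒ no(RD_PORT)  {3A/1Mu/1Ld/1B | 1r 3w}

reason(slot 3) = RD_PORT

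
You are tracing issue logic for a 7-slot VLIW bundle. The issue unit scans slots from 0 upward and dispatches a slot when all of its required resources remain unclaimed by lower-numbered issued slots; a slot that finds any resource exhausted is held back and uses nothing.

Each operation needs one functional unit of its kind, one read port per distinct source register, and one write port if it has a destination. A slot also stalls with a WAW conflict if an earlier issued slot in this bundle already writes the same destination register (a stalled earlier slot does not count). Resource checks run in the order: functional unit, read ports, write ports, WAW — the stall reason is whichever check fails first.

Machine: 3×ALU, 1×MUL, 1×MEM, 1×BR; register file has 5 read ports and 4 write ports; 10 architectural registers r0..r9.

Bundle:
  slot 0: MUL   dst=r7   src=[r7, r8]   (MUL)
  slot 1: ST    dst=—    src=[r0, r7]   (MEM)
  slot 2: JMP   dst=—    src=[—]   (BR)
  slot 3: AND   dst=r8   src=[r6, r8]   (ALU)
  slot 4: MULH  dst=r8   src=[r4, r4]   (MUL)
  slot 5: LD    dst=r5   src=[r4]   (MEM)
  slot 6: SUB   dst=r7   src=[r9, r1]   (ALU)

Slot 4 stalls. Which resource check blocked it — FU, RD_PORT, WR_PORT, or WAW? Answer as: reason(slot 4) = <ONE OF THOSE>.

(0) want 1×MUL +2rd +1wr — yes → AL3|MU0|ME1|BR1|rd3|wr3
(1) want 1×MEM +2rd +0wr — yes → AL3|MU0|ME0|BR1|rd1|wr3
(2) want 1×BR +0rd +0wr — yes → AL3|MU0|ME0|BR0|rd1|wr3
(3) want 1×ALU +2rd +1wr — RD_PORT → AL3|MU0|ME0|BR0|rd1|wr3
(4) want 1×MUL +1rd +1wr — FU → AL3|MU0|ME0|BR0|rd1|wr3
(5) want 1×MEM +1rd +1wr — FU → AL3|MU0|ME0|BR0|rd1|wr3
(6) want 1×ALU +2rd +1wr — RD_PORT → AL3|MU0|ME0|BR0|rd1|wr3

reason(slot 4) = FU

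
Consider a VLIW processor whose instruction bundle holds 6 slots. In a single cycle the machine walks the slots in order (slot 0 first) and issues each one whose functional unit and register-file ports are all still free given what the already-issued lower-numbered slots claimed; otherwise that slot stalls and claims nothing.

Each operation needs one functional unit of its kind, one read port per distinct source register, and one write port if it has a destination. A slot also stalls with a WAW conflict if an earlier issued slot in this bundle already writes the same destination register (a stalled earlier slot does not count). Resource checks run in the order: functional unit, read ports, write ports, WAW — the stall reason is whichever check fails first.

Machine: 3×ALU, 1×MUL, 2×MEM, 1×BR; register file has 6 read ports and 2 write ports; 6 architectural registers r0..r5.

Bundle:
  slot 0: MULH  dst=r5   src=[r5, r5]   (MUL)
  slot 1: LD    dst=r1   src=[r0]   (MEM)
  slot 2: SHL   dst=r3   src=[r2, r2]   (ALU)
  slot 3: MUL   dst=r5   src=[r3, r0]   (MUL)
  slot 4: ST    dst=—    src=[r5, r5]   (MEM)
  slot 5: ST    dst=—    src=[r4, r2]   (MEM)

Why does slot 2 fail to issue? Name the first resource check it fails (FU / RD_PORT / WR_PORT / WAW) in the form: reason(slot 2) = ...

reason(slot 2) = WR_PORT

  0. MUL→r5 ⇒ go  {3A/0Mu/2Ld/1B | 5r 1w}
  1. MEM→r1 ⇒ go  {3A/0Mu/1Ld/1B | 4r 0w}
  2. ALU→r3 ⇒ no(WR_PORT)  {3A/0Mu/1Ld/1B | 4r 0w}
  3. MUL→r5 ⇒ no(FU)  {3A/0Mu/1Ld/1B | 4r 0w}
  4. MEM ⇒ go  {3A/0Mu/0Ld/1B | 3r 0w}
  5. MEM ⇒ no(FU)  {3A/0Mu/0Ld/1B | 3r 0w}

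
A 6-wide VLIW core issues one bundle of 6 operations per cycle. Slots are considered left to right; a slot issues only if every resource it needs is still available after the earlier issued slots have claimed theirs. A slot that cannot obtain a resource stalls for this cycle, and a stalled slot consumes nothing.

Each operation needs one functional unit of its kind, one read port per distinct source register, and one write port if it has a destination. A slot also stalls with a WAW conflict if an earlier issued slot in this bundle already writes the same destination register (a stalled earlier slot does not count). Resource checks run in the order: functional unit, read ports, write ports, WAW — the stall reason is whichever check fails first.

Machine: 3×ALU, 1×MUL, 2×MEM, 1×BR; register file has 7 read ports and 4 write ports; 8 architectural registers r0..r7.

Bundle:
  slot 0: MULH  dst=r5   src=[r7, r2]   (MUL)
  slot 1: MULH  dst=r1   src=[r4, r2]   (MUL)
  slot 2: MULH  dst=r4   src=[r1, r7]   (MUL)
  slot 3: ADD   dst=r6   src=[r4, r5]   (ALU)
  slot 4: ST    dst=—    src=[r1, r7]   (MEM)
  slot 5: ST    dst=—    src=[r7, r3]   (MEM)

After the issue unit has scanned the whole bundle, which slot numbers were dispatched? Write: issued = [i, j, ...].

issued = [0, 3, 4]

slot 0 (MUL): ISSUE — free A3,Mu0,Ld2,B1 rp5 wp3
slot 1 (MUL): stall FU — free A3,Mu0,Ld2,B1 rp5 wp3
slot 2 (MUL): stall FU — free A3,Mu0,Ld2,B1 rp5 wp3
slot 3 (ALU): ISSUE — free A2,Mu0,Ld2,B1 rp3 wp2
slot 4 (MEM): ISSUE — free A2,Mu0,Ld1,B1 rp1 wp2
slot 5 (MEM): stall RD_PORT — free A2,Mu0,Ld1,B1 rp1 wp2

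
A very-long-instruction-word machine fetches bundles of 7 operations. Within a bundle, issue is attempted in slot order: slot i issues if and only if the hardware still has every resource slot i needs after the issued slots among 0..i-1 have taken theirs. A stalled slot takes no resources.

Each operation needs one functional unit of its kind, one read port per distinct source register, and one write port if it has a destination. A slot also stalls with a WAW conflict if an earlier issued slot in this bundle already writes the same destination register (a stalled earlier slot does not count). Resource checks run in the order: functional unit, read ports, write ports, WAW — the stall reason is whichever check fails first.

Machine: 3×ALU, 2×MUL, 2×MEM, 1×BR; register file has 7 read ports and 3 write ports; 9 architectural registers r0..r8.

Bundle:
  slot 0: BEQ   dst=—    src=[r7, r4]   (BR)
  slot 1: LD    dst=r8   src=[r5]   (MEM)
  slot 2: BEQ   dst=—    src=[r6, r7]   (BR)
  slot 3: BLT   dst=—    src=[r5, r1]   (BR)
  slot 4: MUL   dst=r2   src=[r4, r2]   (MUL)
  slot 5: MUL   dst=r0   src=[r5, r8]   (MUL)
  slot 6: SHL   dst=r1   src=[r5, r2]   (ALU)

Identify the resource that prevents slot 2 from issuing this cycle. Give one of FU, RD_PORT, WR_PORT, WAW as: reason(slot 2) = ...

  0. BR ⇒ go  {3A/2Mu/2Ld/0B | 5r 3w}
  1. MEM→r8 ⇒ go  {3A/2Mu/1Ld/0B | 4r 2w}
  2. BR ⇒ no(FU)  {3A/2Mu/1Ld/0B | 4r 2w}
  3. BR ⇒ no(FU)  {3A/2Mu/1Ld/0B | 4r 2w}
  4. MUL→r2 ⇒ go  {3A/1Mu/1Ld/0B | 2r 1w}
  5. MUL→r0 ⇒ go  {3A/0Mu/1Ld/0B | 0r 0w}
  6. ALU→r1 ⇒ no(RD_PORT)  {3A/0Mu/1Ld/0B | 0r 0w}

reason(slot 2) = FU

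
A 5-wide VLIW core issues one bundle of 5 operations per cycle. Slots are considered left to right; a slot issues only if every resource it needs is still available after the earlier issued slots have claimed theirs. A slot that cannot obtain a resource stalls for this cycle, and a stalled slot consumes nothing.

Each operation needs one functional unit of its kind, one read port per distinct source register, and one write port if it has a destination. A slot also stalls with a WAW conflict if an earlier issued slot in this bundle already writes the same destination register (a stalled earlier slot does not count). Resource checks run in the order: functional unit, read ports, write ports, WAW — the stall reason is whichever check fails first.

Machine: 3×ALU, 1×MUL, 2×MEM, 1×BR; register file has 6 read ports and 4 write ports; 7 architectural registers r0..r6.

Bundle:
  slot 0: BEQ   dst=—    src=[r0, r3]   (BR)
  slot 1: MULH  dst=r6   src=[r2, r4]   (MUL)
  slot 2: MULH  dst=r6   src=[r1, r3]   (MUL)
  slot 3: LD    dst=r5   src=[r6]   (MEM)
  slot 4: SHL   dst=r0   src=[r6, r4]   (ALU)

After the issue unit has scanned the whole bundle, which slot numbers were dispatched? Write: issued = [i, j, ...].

issued = [0, 1, 3]

(0) want 1×BR +2rd +0wr — yes → AL3|MU1|ME2|BR0|rd4|wr4
(1) want 1×MUL +2rd +1wr — yes → AL3|MU0|ME2|BR0|rd2|wr3
(2) want 1×MUL +2rd +1wr — FU → AL3|MU0|ME2|BR0|rd2|wr3
(3) want 1×MEM +1rd +1wr — yes → AL3|MU0|ME1|BR0|rd1|wr2
(4) want 1×ALU +2rd +1wr — RD_PORT → AL3|MU0|ME1|BR0|rd1|wr2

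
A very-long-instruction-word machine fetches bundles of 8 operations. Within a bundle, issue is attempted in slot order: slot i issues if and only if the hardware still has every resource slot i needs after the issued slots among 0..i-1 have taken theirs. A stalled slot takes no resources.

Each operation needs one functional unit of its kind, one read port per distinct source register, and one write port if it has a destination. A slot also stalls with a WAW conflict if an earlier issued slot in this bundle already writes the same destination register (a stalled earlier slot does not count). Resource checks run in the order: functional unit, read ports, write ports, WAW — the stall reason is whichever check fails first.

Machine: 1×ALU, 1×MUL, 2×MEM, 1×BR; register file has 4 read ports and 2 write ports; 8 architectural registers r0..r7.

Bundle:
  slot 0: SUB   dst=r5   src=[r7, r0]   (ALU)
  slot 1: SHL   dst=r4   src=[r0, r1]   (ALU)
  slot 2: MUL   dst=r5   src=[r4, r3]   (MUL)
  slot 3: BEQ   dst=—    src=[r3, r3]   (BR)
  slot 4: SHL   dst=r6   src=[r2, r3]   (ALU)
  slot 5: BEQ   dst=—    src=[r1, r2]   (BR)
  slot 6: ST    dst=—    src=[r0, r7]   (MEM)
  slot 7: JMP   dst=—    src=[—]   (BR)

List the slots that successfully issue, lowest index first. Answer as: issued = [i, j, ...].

issued = [0, 3]

  0. ALU→r5 ⇒ go  {0A/1Mu/2Ld/1B | 2r 1w}
  1. ALU→r4 ⇒ no(FU)  {0A/1Mu/2Ld/1B | 2r 1w}
  2. MUL→r5 ⇒ no(WAW)  {0A/1Mu/2Ld/1B | 2r 1w}
  3. BR ⇒ go  {0A/1Mu/2Ld/0B | 1r 1w}
  4. ALU→r6 ⇒ no(FU)  {0A/1Mu/2Ld/0B | 1r 1w}
  5. BR ⇒ no(FU)  {0A/1Mu/2Ld/0B | 1r 1w}
  6. MEM ⇒ no(RD_PORT)  {0A/1Mu/2Ld/0B | 1r 1w}
  7. BR ⇒ no(FU)  {0A/1Mu/2Ld/0B | 1r 1w}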